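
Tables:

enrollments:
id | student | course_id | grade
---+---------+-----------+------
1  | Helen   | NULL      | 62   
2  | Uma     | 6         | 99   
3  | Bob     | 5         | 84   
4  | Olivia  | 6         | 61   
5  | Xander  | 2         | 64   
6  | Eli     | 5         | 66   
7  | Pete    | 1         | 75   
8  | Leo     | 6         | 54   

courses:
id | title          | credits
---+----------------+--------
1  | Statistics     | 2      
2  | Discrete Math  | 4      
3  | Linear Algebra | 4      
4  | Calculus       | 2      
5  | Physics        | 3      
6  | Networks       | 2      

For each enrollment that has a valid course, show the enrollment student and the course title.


INNER JOIN keeps only enrollments rows whose course_id matches an id in courses. Walk through each enrollment:
  - enrollment 1 (Helen): course_id=NULL, no match -> dropped
  - enrollment 2 (Uma): course_id=6 -> matches Networks
  - enrollment 3 (Bob): course_id=5 -> matches Physics
  - enrollment 4 (Olivia): course_id=6 -> matches Networks
  - enrollment 5 (Xander): course_id=2 -> matches Discrete Math
  - enrollment 6 (Eli): course_id=5 -> matches Physics
  - enrollment 7 (Pete): course_id=1 -> matches Statistics
  - enrollment 8 (Leo): course_id=6 -> matches Networks
So 1 of 8 rows is dropped.

SQL:
SELECT a.student, b.title AS course
FROM enrollments a
INNER JOIN courses b ON a.course_id = b.id

Result:
student | course       
--------+--------------
Uma     | Networks     
Bob     | Physics      
Olivia  | Networks     
Xander  | Discrete Math
Eli     | Physics      
Pete    | Statistics   
Leo     | Networks     


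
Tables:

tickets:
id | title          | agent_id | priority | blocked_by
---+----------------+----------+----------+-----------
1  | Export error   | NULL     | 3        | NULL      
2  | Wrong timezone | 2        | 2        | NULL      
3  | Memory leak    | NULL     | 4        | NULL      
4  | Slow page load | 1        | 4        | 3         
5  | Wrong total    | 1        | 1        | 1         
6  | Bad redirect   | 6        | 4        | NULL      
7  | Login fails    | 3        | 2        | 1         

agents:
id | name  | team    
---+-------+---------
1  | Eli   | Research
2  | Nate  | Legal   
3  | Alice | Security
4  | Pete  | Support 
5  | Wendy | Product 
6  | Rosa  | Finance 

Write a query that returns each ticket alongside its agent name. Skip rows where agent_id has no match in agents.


INNER JOIN keeps only tickets rows whose agent_id matches an id in agents. Walk through each ticket:
  - ticket 1 (Export error): agent_id=NULL, no match -> dropped
  - ticket 2 (Wrong timezone): agent_id=2 -> matches Nate
  - ticket 3 (Memory leak): agent_id=NULL, no match -> dropped
  - ticket 4 (Slow page load): agent_id=1 -> matches Eli
  - ticket 5 (Wrong total): agent_id=1 -> matches Eli
  - ticket 6 (Bad redirect): agent_id=6 -> matches Rosa
  - ticket 7 (Login fails): agent_id=3 -> matches Alice
So 2 of 7 rows are dropped.

SQL:
SELECT a.title, b.name AS agent
FROM tickets a
INNER JOIN agents b ON a.agent_id = b.id

Result:
title          | agent
---------------+------
Wrong timezone | Nate 
Slow page load | Eli  
Wrong total    | Eli  
Bad redirect   | Rosa 
Login fails    | Alice


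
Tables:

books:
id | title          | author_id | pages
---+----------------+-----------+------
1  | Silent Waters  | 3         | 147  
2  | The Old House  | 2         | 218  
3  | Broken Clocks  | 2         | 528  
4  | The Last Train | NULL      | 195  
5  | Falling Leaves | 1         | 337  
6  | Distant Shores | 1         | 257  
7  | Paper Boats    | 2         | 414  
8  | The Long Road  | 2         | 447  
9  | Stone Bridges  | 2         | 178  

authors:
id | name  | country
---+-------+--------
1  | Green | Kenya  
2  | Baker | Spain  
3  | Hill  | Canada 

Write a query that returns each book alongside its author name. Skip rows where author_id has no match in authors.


INNER JOIN keeps only books rows whose author_id matches an id in authors. Walk through each book:
  - book 1 (Silent Waters): author_id=3 -> matches Hill
  - book 2 (The Old House): author_id=2 -> matches Baker
  - book 3 (Broken Clocks): author_id=2 -> matches Baker
  - book 4 (The Last Train): author_id=NULL, no match -> dropped
  - book 5 (Falling Leaves): author_id=1 -> matches Green
  - book 6 (Distant Shores): author_id=1 -> matches Green
  - book 7 (Paper Boats): author_id=2 -> matches Baker
  - book 8 (The Long Road): author_id=2 -> matches Baker
  - book 9 (Stone Bridges): author_id=2 -> matches Baker
So 1 of 9 rows is dropped.

SQL:
SELECT a.title, b.name AS author
FROM books a
INNER JOIN authors b ON a.author_id = b.id

Result:
title          | author
---------------+-------
Silent Waters  | Hill  
The Old House  | Baker 
Broken Clocks  | Baker 
Falling Leaves | Green 
Distant Shores | Green 
Paper Boats    | Baker 
The Long Road  | Baker 
Stone Bridges  | Baker 


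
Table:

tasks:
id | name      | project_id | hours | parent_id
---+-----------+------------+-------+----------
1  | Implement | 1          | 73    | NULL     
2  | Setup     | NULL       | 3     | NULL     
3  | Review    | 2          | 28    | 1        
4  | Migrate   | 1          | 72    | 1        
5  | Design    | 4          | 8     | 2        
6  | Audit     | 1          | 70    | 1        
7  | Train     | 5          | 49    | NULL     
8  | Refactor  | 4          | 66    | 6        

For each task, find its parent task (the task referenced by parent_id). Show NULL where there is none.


This is a self-join: tasks is joined to a second copy of itself, matching each row's parent_id to another row's id. Use LEFT JOIN so rows with parent_id=NULL are kept.
  - task 1 (Implement): parent_id=NULL -> NULL
  - task 2 (Setup): parent_id=NULL -> NULL
  - task 3 (Review): parent_id=1 -> Implement
  - task 4 (Migrate): parent_id=1 -> Implement
  - task 5 (Design): parent_id=2 -> Setup
  - task 6 (Audit): parent_id=1 -> Implement
  - task 7 (Train): parent_id=NULL -> NULL
  - task 8 (Refactor): parent_id=6 -> Audit

SQL:
SELECT a.name AS item, b.name AS parent
FROM tasks a
LEFT JOIN tasks b ON a.parent_id = b.id

Result:
item      | parent   
----------+----------
Implement | NULL     
Setup     | NULL     
Review    | Implement
Migrate   | Implement
Design    | Setup    
Audit     | Implement
Train     | NULL     
Refactor  | Audit    


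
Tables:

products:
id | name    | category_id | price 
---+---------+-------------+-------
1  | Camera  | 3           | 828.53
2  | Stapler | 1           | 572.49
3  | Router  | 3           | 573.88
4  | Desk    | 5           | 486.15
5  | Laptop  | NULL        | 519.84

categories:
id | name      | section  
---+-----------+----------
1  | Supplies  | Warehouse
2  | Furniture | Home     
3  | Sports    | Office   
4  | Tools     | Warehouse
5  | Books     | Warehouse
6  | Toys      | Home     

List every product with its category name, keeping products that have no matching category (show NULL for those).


LEFT JOIN keeps every row from products (the left table); where category_id has no match in categories, the category columns become NULL. Walk through each product:
  - product 1 (Camera): category_id=3 -> matches Sports
  - product 2 (Stapler): category_id=1 -> matches Supplies
  - product 3 (Router): category_id=3 -> matches Sports
  - product 4 (Desk): category_id=5 -> matches Books
  - product 5 (Laptop): category_id=NULL, no match -> kept with NULL
All 5 rows appear; 1 has NULL category.

SQL:
SELECT a.name, b.name AS category
FROM products a
LEFT JOIN categories b ON a.category_id = b.id

Result:
name    | category
--------+---------
Camera  | Sports  
Stapler | Supplies
Router  | Sports  
Desk    | Books   
Laptop  | NULL    


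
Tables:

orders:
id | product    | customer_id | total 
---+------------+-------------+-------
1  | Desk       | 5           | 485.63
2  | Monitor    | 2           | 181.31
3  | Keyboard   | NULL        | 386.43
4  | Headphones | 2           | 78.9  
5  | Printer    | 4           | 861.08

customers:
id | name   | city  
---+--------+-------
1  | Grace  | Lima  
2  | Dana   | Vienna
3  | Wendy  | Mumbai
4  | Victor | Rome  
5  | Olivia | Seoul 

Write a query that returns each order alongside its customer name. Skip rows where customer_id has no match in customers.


INNER JOIN keeps only orders rows whose customer_id matches an id in customers. Walk through each order:
  - order 1 (Desk): customer_id=5 -> matches Olivia
  - order 2 (Monitor): customer_id=2 -> matches Dana
  - order 3 (Keyboard): customer_id=NULL, no match -> dropped
  - order 4 (Headphones): customer_id=2 -> matches Dana
  - order 5 (Printer): customer_id=4 -> matches Victor
So 1 of 5 rows is dropped.

SQL:
SELECT a.product, b.name AS customer
FROM orders a
INNER JOIN customers b ON a.customer_id = b.id

Result:
product    | customer
-----------+---------
Desk       | Olivia  
Monitor    | Dana    
Headphones | Dana    
Printer    | Victor  


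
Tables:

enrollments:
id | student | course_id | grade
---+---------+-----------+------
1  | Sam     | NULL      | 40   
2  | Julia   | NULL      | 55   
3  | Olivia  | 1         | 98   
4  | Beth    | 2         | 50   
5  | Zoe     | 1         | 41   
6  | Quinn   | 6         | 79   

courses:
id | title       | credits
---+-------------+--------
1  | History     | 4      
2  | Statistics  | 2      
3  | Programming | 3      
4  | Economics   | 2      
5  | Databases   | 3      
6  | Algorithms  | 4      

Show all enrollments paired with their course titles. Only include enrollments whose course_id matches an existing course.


INNER JOIN keeps only enrollments rows whose course_id matches an id in courses. Walk through each enrollment:
  - enrollment 1 (Sam): course_id=NULL, no match -> dropped
  - enrollment 2 (Julia): course_id=NULL, no match -> dropped
  - enrollment 3 (Olivia): course_id=1 -> matches History
  - enrollment 4 (Beth): course_id=2 -> matches Statistics
  - enrollment 5 (Zoe): course_id=1 -> matches History
  - enrollment 6 (Quinn): course_id=6 -> matches Algorithms
So 2 of 6 rows are dropped.

SQL:
SELECT a.student, b.title AS course
FROM enrollments a
INNER JOIN courses b ON a.course_id = b.id

Result:
student | course    
--------+-----------
Olivia  | History   
Beth    | Statistics
Zoe     | History   
Quinn   | Algorithms


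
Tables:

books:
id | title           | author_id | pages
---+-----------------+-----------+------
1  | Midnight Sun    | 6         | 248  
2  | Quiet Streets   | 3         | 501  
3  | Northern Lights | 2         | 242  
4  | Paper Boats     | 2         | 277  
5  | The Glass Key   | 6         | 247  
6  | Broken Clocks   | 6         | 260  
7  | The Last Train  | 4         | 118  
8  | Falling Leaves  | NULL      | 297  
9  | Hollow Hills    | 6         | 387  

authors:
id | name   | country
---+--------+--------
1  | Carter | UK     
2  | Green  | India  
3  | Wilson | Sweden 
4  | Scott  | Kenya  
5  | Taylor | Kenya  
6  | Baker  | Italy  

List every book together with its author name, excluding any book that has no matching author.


INNER JOIN keeps only books rows whose author_id matches an id in authors. Walk through each book:
  - book 1 (Midnight Sun): author_id=6 -> matches Baker
  - book 2 (Quiet Streets): author_id=3 -> matches Wilson
  - book 3 (Northern Lights): author_id=2 -> matches Green
  - book 4 (Paper Boats): author_id=2 -> matches Green
  - book 5 (The Glass Key): author_id=6 -> matches Baker
  - book 6 (Broken Clocks): author_id=6 -> matches Baker
  - book 7 (The Last Train): author_id=4 -> matches Scott
  - book 8 (Falling Leaves): author_id=NULL, no match -> dropped
  - book 9 (Hollow Hills): author_id=6 -> matches Baker
So 1 of 9 rows is dropped.

SQL:
SELECT a.title, b.name AS author
FROM books a
INNER JOIN authors b ON a.author_id = b.id

Result:
title           | author
----------------+-------
Midnight Sun    | Baker 
Quiet Streets   | Wilson
Northern Lights | Green 
Paper Boats     | Green 
The Glass Key   | Baker 
Broken Clocks   | Baker 
The Last Train  | Scott 
Hollow Hills    | Baker 


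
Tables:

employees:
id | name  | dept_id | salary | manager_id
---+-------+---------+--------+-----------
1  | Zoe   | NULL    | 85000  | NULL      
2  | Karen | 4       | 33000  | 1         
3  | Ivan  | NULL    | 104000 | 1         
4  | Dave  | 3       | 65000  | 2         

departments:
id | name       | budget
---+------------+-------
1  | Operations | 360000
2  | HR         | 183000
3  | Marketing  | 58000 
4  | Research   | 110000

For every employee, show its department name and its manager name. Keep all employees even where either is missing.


Two LEFT JOINs from the same base table employees: one to departments via dept_id, one to employees itself via manager_id. Both are LEFT so every employee is preserved.
Match against departments:
  - employee 1 (Zoe): dept_id=NULL, no match -> kept with NULL
  - employee 2 (Karen): dept_id=4 -> matches Research
  - employee 3 (Ivan): dept_id=NULL, no match -> kept with NULL
  - employee 4 (Dave): dept_id=3 -> matches Marketing
Match against employees (self):
  - employee 1 (Zoe): manager_id=NULL -> NULL
  - employee 2 (Karen): manager_id=1 -> Zoe
  - employee 3 (Ivan): manager_id=1 -> Zoe
  - employee 4 (Dave): manager_id=2 -> Karen

SQL:
SELECT a.name, b.name AS department, c.name AS manager
FROM employees a
LEFT JOIN departments b ON a.dept_id = b.id
LEFT JOIN employees c ON a.manager_id = c.id

Result:
name  | department | manager
------+------------+--------
Zoe   | NULL       | NULL   
Karen | Research   | Zoe    
Ivan  | NULL       | Zoe    
Dave  | Marketing  | Karen  


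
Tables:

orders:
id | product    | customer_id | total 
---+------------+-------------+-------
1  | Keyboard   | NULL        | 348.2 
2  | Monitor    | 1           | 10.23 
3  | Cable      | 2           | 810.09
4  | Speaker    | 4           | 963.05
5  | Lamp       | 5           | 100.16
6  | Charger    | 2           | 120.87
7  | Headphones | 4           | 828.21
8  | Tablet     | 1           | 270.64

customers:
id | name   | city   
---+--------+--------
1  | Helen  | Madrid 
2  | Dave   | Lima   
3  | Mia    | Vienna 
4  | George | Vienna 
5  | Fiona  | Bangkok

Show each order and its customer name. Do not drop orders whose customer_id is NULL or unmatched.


LEFT JOIN keeps every row from orders (the left table); where customer_id has no match in customers, the customer columns become NULL. Walk through each order:
  - order 1 (Keyboard): customer_id=NULL, no match -> kept with NULL
  - order 2 (Monitor): customer_id=1 -> matches Helen
  - order 3 (Cable): customer_id=2 -> matches Dave
  - order 4 (Speaker): customer_id=4 -> matches George
  - order 5 (Lamp): customer_id=5 -> matches Fiona
  - order 6 (Charger): customer_id=2 -> matches Dave
  - order 7 (Headphones): customer_id=4 -> matches George
  - order 8 (Tablet): customer_id=1 -> matches Helen
All 8 rows appear; 1 has NULL customer.

SQL:
SELECT a.product, b.name AS customer
FROM orders a
LEFT JOIN customers b ON a.customer_id = b.id

Result:
product    | customer
-----------+---------
Keyboard   | NULL    
Monitor    | Helen   
Cable      | Dave    
Speaker    | George  
Lamp       | Fiona   
Charger    | Dave    
Headphones | George  
Tablet     | Helen   


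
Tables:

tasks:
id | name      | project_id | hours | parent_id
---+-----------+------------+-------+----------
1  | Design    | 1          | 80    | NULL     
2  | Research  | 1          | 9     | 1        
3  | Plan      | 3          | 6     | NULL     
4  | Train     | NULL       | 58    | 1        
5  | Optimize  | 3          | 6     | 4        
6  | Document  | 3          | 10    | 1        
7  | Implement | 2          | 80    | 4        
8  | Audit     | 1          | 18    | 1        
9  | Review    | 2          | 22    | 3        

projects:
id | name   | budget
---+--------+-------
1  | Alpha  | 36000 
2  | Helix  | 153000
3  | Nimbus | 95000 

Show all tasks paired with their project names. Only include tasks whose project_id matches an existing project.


INNER JOIN keeps only tasks rows whose project_id matches an id in projects. Walk through each task:
  - task 1 (Design): project_id=1 -> matches Alpha
  - task 2 (Research): project_id=1 -> matches Alpha
  - task 3 (Plan): project_id=3 -> matches Nimbus
  - task 4 (Train): project_id=NULL, no match -> dropped
  - task 5 (Optimize): project_id=3 -> matches Nimbus
  - task 6 (Document): project_id=3 -> matches Nimbus
  - task 7 (Implement): project_id=2 -> matches Helix
  - task 8 (Audit): project_id=1 -> matches Alpha
  - task 9 (Review): project_id=2 -> matches Helix
So 1 of 9 rows is dropped.

SQL:
SELECT a.name, b.name AS project
FROM tasks a
INNER JOIN projects b ON a.project_id = b.id

Result:
name      | project
----------+--------
Design    | Alpha  
Research  | Alpha  
Plan      | Nimbus 
Optimize  | Nimbus 
Document  | Nimbus 
Implement | Helix  
Audit     | Alpha  
Review    | Helix  


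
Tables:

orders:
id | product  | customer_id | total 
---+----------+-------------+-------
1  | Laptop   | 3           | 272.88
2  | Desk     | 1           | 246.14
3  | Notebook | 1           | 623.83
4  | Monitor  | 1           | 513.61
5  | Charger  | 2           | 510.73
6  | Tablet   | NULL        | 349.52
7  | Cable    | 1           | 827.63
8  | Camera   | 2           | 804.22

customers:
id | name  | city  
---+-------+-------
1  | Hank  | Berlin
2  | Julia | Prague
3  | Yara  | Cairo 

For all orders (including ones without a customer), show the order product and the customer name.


LEFT JOIN keeps every row from orders (the left table); where customer_id has no match in customers, the customer columns become NULL. Walk through each order:
  - order 1 (Laptop): customer_id=3 -> matches Yara
  - order 2 (Desk): customer_id=1 -> matches Hank
  - order 3 (Notebook): customer_id=1 -> matches Hank
  - order 4 (Monitor): customer_id=1 -> matches Hank
  - order 5 (Charger): customer_id=2 -> matches Julia
  - order 6 (Tablet): customer_id=NULL, no match -> kept with NULL
  - order 7 (Cable): customer_id=1 -> matches Hank
  - order 8 (Camera): customer_id=2 -> matches Julia
All 8 rows appear; 1 has NULL customer.

SQL:
SELECT a.product, b.name AS customer
FROM orders a
LEFT JOIN customers b ON a.customer_id = b.id

Result:
product  | customer
---------+---------
Laptop   | Yara    
Desk     | Hank    
Notebook | Hank    
Monitor  | Hank    
Charger  | Julia   
Tablet   | NULL    
Cable    | Hank    
Camera   | Julia   


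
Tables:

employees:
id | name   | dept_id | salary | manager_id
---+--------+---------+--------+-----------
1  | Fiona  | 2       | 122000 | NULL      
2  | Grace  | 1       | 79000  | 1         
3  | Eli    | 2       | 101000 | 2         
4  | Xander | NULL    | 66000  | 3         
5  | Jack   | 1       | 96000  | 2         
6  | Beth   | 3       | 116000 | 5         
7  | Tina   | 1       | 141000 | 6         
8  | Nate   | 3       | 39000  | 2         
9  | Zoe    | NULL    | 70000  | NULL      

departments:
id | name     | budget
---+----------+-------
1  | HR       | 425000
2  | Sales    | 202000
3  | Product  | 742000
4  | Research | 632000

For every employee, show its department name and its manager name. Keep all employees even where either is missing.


Two LEFT JOINs from the same base table employees: one to departments via dept_id, one to employees itself via manager_id. Both are LEFT so every employee is preserved.
Match against departments:
  - employee 1 (Fiona): dept_id=2 -> matches Sales
  - employee 2 (Grace): dept_id=1 -> matches HR
  - employee 3 (Eli): dept_id=2 -> matches Sales
  - employee 4 (Xander): dept_id=NULL, no match -> kept with NULL
  - employee 5 (Jack): dept_id=1 -> matches HR
  - employee 6 (Beth): dept_id=3 -> matches Product
  - employee 7 (Tina): dept_id=1 -> matches HR
  - employee 8 (Nate): dept_id=3 -> matches Product
  - employee 9 (Zoe): dept_id=NULL, no match -> kept with NULL
Match against employees (self):
  - employee 1 (Fiona): manager_id=NULL -> NULL
  - employee 2 (Grace): manager_id=1 -> Fiona
  - employee 3 (Eli): manager_id=2 -> Grace
  - employee 4 (Xander): manager_id=3 -> Eli
  - employee 5 (Jack): manager_id=2 -> Grace
  - employee 6 (Beth): manager_id=5 -> Jack
  - employee 7 (Tina): manager_id=6 -> Beth
  - employee 8 (Nate): manager_id=2 -> Grace
  - employee 9 (Zoe): manager_id=NULL -> NULL

SQL:
SELECT a.name, b.name AS department, c.name AS manager
FROM employees a
LEFT JOIN departments b ON a.dept_id = b.id
LEFT JOIN employees c ON a.manager_id = c.id

Result:
name   | department | manager
-------+------------+--------
Fiona  | Sales      | NULL   
Grace  | HR         | Fiona  
Eli    | Sales      | Grace  
Xander | NULL       | Eli    
Jack   | HR         | Grace  
Beth   | Product    | Jack   
Tina   | HR         | Beth   
Nate   | Product    | Grace  
Zoe    | NULL       | NULL   


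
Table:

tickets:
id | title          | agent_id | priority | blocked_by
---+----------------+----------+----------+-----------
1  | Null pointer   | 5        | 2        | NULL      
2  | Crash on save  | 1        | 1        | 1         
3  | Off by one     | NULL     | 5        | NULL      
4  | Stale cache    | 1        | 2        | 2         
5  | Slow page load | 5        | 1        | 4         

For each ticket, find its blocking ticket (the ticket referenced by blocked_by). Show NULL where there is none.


This is a self-join: tickets is joined to a second copy of itself, matching each row's blocked_by to another row's id. Use LEFT JOIN so rows with blocked_by=NULL are kept.
  - ticket 1 (Null pointer): blocked_by=NULL -> NULL
  - ticket 2 (Crash on save): blocked_by=1 -> Null pointer
  - ticket 3 (Off by one): blocked_by=NULL -> NULL
  - ticket 4 (Stale cache): blocked_by=2 -> Crash on save
  - ticket 5 (Slow page load): blocked_by=4 -> Stale cache

SQL:
SELECT a.title AS item, b.title AS blocked_by
FROM tickets a
LEFT JOIN tickets b ON a.blocked_by = b.id

Result:
item           | blocked_by   
---------------+--------------
Null pointer   | NULL         
Crash on save  | Null pointer 
Off by one     | NULL         
Stale cache    | Crash on save
Slow page load | Stale cache  


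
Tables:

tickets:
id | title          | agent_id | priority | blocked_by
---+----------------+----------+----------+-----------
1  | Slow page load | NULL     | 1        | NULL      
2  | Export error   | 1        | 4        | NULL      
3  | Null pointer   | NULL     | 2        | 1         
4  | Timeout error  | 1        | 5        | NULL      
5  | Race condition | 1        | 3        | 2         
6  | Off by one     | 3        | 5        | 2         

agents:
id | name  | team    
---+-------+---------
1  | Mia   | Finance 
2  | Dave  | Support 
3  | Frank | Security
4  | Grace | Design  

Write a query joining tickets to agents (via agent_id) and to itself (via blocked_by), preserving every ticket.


Two LEFT JOINs from the same base table tickets: one to agents via agent_id, one to tickets itself via blocked_by. Both are LEFT so every ticket is preserved.
Match against agents:
  - ticket 1 (Slow page load): agent_id=NULL, no match -> kept with NULL
  - ticket 2 (Export error): agent_id=1 -> matches Mia
  - ticket 3 (Null pointer): agent_id=NULL, no match -> kept with NULL
  - ticket 4 (Timeout error): agent_id=1 -> matches Mia
  - ticket 5 (Race condition): agent_id=1 -> matches Mia
  - ticket 6 (Off by one): agent_id=3 -> matches Frank
Match against tickets (self):
  - ticket 1 (Slow page load): blocked_by=NULL -> NULL
  - ticket 2 (Export error): blocked_by=NULL -> NULL
  - ticket 3 (Null pointer): blocked_by=1 -> Slow page load
  - ticket 4 (Timeout error): blocked_by=NULL -> NULL
  - ticket 5 (Race condition): blocked_by=2 -> Export error
  - ticket 6 (Off by one): blocked_by=2 -> Export error

SQL:
SELECT a.title, b.name AS agent, c.title AS blocked_by
FROM tickets a
LEFT JOIN agents b ON a.agent_id = b.id
LEFT JOIN tickets c ON a.blocked_by = c.id

Result:
title          | agent | blocked_by    
---------------+-------+---------------
Slow page load | NULL  | NULL          
Export error   | Mia   | NULL          
Null pointer   | NULL  | Slow page load
Timeout error  | Mia   | NULL          
Race condition | Mia   | Export error  
Off by one     | Frank | Export error  


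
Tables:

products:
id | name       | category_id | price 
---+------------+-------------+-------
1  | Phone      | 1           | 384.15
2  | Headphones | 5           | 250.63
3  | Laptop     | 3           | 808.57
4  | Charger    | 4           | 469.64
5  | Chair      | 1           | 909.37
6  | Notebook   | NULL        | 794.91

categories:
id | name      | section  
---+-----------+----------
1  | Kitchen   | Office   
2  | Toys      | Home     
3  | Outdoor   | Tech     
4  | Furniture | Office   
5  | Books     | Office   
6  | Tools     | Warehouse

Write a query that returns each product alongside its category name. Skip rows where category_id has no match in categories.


INNER JOIN keeps only products rows whose category_id matches an id in categories. Walk through each product:
  - product 1 (Phone): category_id=1 -> matches Kitchen
  - product 2 (Headphones): category_id=5 -> matches Books
  - product 3 (Laptop): category_id=3 -> matches Outdoor
  - product 4 (Charger): category_id=4 -> matches Furniture
  - product 5 (Chair): category_id=1 -> matches Kitchen
  - product 6 (Notebook): category_id=NULL, no match -> dropped
So 1 of 6 rows is dropped.

SQL:
SELECT a.name, b.name AS category
FROM products a
INNER JOIN categories b ON a.category_id = b.id

Result:
name       | category 
-----------+----------
Phone      | Kitchen  
Headphones | Books    
Laptop     | Outdoor  
Charger    | Furniture
Chair      | Kitchen  


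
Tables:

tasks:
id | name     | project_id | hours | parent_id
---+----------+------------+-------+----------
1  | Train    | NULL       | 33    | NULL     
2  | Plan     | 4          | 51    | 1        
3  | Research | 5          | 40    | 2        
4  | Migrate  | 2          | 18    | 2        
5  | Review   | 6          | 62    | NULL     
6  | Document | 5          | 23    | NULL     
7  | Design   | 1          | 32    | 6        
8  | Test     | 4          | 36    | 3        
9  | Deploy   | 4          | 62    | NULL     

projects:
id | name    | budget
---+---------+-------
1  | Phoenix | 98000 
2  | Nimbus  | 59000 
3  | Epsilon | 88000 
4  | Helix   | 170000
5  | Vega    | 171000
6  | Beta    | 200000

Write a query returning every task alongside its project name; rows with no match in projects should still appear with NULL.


LEFT JOIN keeps every row from tasks (the left table); where project_id has no match in projects, the project columns become NULL. Walk through each task:
  - task 1 (Train): project_id=NULL, no match -> kept with NULL
  - task 2 (Plan): project_id=4 -> matches Helix
  - task 3 (Research): project_id=5 -> matches Vega
  - task 4 (Migrate): project_id=2 -> matches Nimbus
  - task 5 (Review): project_id=6 -> matches Beta
  - task 6 (Document): project_id=5 -> matches Vega
  - task 7 (Design): project_id=1 -> matches Phoenix
  - task 8 (Test): project_id=4 -> matches Helix
  - task 9 (Deploy): project_id=4 -> matches Helix
All 9 rows appear; 1 has NULL project.

SQL:
SELECT a.name, b.name AS project
FROM tasks a
LEFT JOIN projects b ON a.project_id = b.id

Result:
name     | project
---------+--------
Train    | NULL   
Plan     | Helix  
Research | Vega   
Migrate  | Nimbus 
Review   | Beta   
Document | Vega   
Design   | Phoenix
Test     | Helix  
Deploy   | Helix  


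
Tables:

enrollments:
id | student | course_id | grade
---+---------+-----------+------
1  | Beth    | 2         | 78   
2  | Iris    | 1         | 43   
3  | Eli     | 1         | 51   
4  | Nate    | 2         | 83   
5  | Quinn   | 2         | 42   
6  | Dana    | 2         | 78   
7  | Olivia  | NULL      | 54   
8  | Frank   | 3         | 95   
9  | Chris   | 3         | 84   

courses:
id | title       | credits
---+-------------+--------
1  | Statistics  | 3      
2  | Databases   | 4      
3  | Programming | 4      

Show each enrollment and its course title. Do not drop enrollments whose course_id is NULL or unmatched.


LEFT JOIN keeps every row from enrollments (the left table); where course_id has no match in courses, the course columns become NULL. Walk through each enrollment:
  - enrollment 1 (Beth): course_id=2 -> matches Databases
  - enrollment 2 (Iris): course_id=1 -> matches Statistics
  - enrollment 3 (Eli): course_id=1 -> matches Statistics
  - enrollment 4 (Nate): course_id=2 -> matches Databases
  - enrollment 5 (Quinn): course_id=2 -> matches Databases
  - enrollment 6 (Dana): course_id=2 -> matches Databases
  - enrollment 7 (Olivia): course_id=NULL, no match -> kept with NULL
  - enrollment 8 (Frank): course_id=3 -> matches Programming
  - enrollment 9 (Chris): course_id=3 -> matches Programming
All 9 rows appear; 1 has NULL course.

SQL:
SELECT a.student, b.title AS course
FROM enrollments a
LEFT JOIN courses b ON a.course_id = b.id

Result:
student | course     
--------+------------
Beth    | Databases  
Iris    | Statistics 
Eli     | Statistics 
Nate    | Databases  
Quinn   | Databases  
Dana    | Databases  
Olivia  | NULL       
Frank   | Programming
Chris   | Programming


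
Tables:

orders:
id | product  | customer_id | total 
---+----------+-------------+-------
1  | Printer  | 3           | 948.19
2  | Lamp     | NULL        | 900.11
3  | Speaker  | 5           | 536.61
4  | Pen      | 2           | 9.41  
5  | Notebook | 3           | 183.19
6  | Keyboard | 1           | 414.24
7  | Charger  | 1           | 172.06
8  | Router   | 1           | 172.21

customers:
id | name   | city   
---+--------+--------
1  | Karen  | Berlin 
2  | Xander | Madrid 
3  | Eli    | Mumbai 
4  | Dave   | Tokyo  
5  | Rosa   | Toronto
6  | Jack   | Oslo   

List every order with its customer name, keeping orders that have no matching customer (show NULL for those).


LEFT JOIN keeps every row from orders (the left table); where customer_id has no match in customers, the customer columns become NULL. Walk through each order:
  - order 1 (Printer): customer_id=3 -> matches Eli
  - order 2 (Lamp): customer_id=NULL, no match -> kept with NULL
  - order 3 (Speaker): customer_id=5 -> matches Rosa
  - order 4 (Pen): customer_id=2 -> matches Xander
  - order 5 (Notebook): customer_id=3 -> matches Eli
  - order 6 (Keyboard): customer_id=1 -> matches Karen
  - order 7 (Charger): customer_id=1 -> matches Karen
  - order 8 (Router): customer_id=1 -> matches Karen
All 8 rows appear; 1 has NULL customer.

SQL:
SELECT a.product, b.name AS customer
FROM orders a
LEFT JOIN customers b ON a.customer_id = b.id

Result:
product  | customer
---------+---------
Printer  | Eli     
Lamp     | NULL    
Speaker  | Rosa    
Pen      | Xander  
Notebook | Eli     
Keyboard | Karen   
Charger  | Karen   
Router   | Karen   


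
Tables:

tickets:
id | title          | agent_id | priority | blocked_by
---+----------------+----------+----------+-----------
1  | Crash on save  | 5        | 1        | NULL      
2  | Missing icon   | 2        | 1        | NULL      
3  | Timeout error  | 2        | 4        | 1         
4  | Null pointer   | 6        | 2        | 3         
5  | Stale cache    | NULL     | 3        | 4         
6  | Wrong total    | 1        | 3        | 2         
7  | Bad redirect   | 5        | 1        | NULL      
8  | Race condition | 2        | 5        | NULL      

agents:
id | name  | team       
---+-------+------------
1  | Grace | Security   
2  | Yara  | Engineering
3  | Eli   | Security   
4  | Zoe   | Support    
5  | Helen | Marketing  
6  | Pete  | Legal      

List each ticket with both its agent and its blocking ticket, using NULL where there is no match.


Two LEFT JOINs from the same base table tickets: one to agents via agent_id, one to tickets itself via blocked_by. Both are LEFT so every ticket is preserved.
Match against agents:
  - ticket 1 (Crash on save): agent_id=5 -> matches Helen
  - ticket 2 (Missing icon): agent_id=2 -> matches Yara
  - ticket 3 (Timeout error): agent_id=2 -> matches Yara
  - ticket 4 (Null pointer): agent_id=6 -> matches Pete
  - ticket 5 (Stale cache): agent_id=NULL, no match -> kept with NULL
  - ticket 6 (Wrong total): agent_id=1 -> matches Grace
  - ticket 7 (Bad redirect): agent_id=5 -> matches Helen
  - ticket 8 (Race condition): agent_id=2 -> matches Yara
Match against tickets (self):
  - ticket 1 (Crash on save): blocked_by=NULL -> NULL
  - ticket 2 (Missing icon): blocked_by=NULL -> NULL
  - ticket 3 (Timeout error): blocked_by=1 -> Crash on save
  - ticket 4 (Null pointer): blocked_by=3 -> Timeout error
  - ticket 5 (Stale cache): blocked_by=4 -> Null pointer
  - ticket 6 (Wrong total): blocked_by=2 -> Missing icon
  - ticket 7 (Bad redirect): blocked_by=NULL -> NULL
  - ticket 8 (Race condition): blocked_by=NULL -> NULL

SQL:
SELECT a.title, b.name AS agent, c.title AS blocked_by
FROM tickets a
LEFT JOIN agents b ON a.agent_id = b.id
LEFT JOIN tickets c ON a.blocked_by = c.id

Result:
title          | agent | blocked_by   
---------------+-------+--------------
Crash on save  | Helen | NULL         
Missing icon   | Yara  | NULL         
Timeout error  | Yara  | Crash on save
Null pointer   | Pete  | Timeout error
Stale cache    | NULL  | Null pointer 
Wrong total    | Grace | Missing icon 
Bad redirect   | Helen | NULL         
Race condition | Yara  | NULL         


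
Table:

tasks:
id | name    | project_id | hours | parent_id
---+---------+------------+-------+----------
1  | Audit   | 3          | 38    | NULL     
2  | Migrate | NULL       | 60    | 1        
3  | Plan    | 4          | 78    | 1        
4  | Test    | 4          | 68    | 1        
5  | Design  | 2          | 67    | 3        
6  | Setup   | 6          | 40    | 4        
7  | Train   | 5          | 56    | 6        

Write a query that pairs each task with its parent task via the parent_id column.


This is a self-join: tasks is joined to a second copy of itself, matching each row's parent_id to another row's id. Use LEFT JOIN so rows with parent_id=NULL are kept.
  - task 1 (Audit): parent_id=NULL -> NULL
  - task 2 (Migrate): parent_id=1 -> Audit
  - task 3 (Plan): parent_id=1 -> Audit
  - task 4 (Test): parent_id=1 -> Audit
  - task 5 (Design): parent_id=3 -> Plan
  - task 6 (Setup): parent_id=4 -> Test
  - task 7 (Train): parent_id=6 -> Setup

SQL:
SELECT a.name AS item, b.name AS parent
FROM tasks a
LEFT JOIN tasks b ON a.parent_id = b.id

Result:
item    | parent
--------+-------
Audit   | NULL  
Migrate | Audit 
Plan    | Audit 
Test    | Audit 
Design  | Plan  
Setup   | Test  
Train   | Setup 


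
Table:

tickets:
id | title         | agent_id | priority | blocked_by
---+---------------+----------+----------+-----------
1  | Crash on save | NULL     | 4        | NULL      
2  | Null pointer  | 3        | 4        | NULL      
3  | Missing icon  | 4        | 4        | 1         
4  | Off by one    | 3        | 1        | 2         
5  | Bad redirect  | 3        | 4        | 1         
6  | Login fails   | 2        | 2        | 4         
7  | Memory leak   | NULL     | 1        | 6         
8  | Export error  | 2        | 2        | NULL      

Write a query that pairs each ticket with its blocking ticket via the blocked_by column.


This is a self-join: tickets is joined to a second copy of itself, matching each row's blocked_by to another row's id. Use LEFT JOIN so rows with blocked_by=NULL are kept.
  - ticket 1 (Crash on save): blocked_by=NULL -> NULL
  - ticket 2 (Null pointer): blocked_by=NULL -> NULL
  - ticket 3 (Missing icon): blocked_by=1 -> Crash on save
  - ticket 4 (Off by one): blocked_by=2 -> Null pointer
  - ticket 5 (Bad redirect): blocked_by=1 -> Crash on save
  - ticket 6 (Login fails): blocked_by=4 -> Off by one
  - ticket 7 (Memory leak): blocked_by=6 -> Login fails
  - ticket 8 (Export error): blocked_by=NULL -> NULL

SQL:
SELECT a.title AS item, b.title AS blocked_by
FROM tickets a
LEFT JOIN tickets b ON a.blocked_by = b.id

Result:
item          | blocked_by   
--------------+--------------
Crash on save | NULL         
Null pointer  | NULL         
Missing icon  | Crash on save
Off by one    | Null pointer 
Bad redirect  | Crash on save
Login fails   | Off by one   
Memory leak   | Login fails  
Export error  | NULL         


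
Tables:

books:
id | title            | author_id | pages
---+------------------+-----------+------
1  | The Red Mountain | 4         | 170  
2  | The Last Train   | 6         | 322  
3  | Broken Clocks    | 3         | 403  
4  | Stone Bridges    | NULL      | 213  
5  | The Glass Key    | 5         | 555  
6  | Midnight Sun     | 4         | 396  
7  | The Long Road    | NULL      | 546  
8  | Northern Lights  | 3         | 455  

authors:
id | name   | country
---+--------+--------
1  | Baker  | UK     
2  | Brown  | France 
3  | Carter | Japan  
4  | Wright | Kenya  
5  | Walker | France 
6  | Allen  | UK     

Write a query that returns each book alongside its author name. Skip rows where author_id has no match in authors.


INNER JOIN keeps only books rows whose author_id matches an id in authors. Walk through each book:
  - book 1 (The Red Mountain): author_id=4 -> matches Wright
  - book 2 (The Last Train): author_id=6 -> matches Allen
  - book 3 (Broken Clocks): author_id=3 -> matches Carter
  - book 4 (Stone Bridges): author_id=NULL, no match -> dropped
  - book 5 (The Glass Key): author_id=5 -> matches Walker
  - book 6 (Midnight Sun): author_id=4 -> matches Wright
  - book 7 (The Long Road): author_id=NULL, no match -> dropped
  - book 8 (Northern Lights): author_id=3 -> matches Carter
So 2 of 8 rows are dropped.

SQL:
SELECT a.title, b.name AS author
FROM books a
INNER JOIN authors b ON a.author_id = b.id

Result:
title            | author
-----------------+-------
The Red Mountain | Wright
The Last Train   | Allen 
Broken Clocks    | Carter
The Glass Key    | Walker
Midnight Sun     | Wright
Northern Lights  | Carter


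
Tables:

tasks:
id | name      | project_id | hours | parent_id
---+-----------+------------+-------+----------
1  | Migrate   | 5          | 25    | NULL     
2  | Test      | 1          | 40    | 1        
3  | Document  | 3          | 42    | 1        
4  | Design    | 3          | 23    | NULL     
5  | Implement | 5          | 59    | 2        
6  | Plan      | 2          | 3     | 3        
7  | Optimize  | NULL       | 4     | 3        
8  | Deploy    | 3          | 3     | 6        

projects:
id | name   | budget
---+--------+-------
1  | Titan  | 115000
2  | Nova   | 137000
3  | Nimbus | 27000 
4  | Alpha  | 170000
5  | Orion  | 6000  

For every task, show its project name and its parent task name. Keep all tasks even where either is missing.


Two LEFT JOINs from the same base table tasks: one to projects via project_id, one to tasks itself via parent_id. Both are LEFT so every task is preserved.
Match against projects:
  - task 1 (Migrate): project_id=5 -> matches Orion
  - task 2 (Test): project_id=1 -> matches Titan
  - task 3 (Document): project_id=3 -> matches Nimbus
  - task 4 (Design): project_id=3 -> matches Nimbus
  - task 5 (Implement): project_id=5 -> matches Orion
  - task 6 (Plan): project_id=2 -> matches Nova
  - task 7 (Optimize): project_id=NULL, no match -> kept with NULL
  - task 8 (Deploy): project_id=3 -> matches Nimbus
Match against tasks (self):
  - task 1 (Migrate): parent_id=NULL -> NULL
  - task 2 (Test): parent_id=1 -> Migrate
  - task 3 (Document): parent_id=1 -> Migrate
  - task 4 (Design): parent_id=NULL -> NULL
  - task 5 (Implement): parent_id=2 -> Test
  - task 6 (Plan): parent_id=3 -> Document
  - task 7 (Optimize): parent_id=3 -> Document
  - task 8 (Deploy): parent_id=6 -> Plan

SQL:
SELECT a.name, b.name AS project, c.name AS parent
FROM tasks a
LEFT JOIN projects b ON a.project_id = b.id
LEFT JOIN tasks c ON a.parent_id = c.id

Result:
name      | project | parent  
----------+---------+---------
Migrate   | Orion   | NULL    
Test      | Titan   | Migrate 
Document  | Nimbus  | Migrate 
Design    | Nimbus  | NULL    
Implement | Orion   | Test    
Plan      | Nova    | Document
Optimize  | NULL    | Document
Deploy    | Nimbus  | Plan    


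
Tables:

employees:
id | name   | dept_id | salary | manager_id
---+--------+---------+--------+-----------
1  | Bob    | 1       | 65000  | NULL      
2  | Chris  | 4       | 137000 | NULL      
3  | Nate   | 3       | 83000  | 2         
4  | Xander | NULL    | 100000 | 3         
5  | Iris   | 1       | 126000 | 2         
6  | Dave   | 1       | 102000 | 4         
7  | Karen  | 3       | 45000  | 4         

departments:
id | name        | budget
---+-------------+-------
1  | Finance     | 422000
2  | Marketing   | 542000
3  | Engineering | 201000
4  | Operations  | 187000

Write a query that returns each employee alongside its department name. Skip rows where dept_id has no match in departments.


INNER JOIN keeps only employees rows whose dept_id matches an id in departments. Walk through each employee:
  - employee 1 (Bob): dept_id=1 -> matches Finance
  - employee 2 (Chris): dept_id=4 -> matches Operations
  - employee 3 (Nate): dept_id=3 -> matches Engineering
  - employee 4 (Xander): dept_id=NULL, no match -> dropped
  - employee 5 (Iris): dept_id=1 -> matches Finance
  - employee 6 (Dave): dept_id=1 -> matches Finance
  - employee 7 (Karen): dept_id=3 -> matches Engineering
So 1 of 7 rows is dropped.

SQL:
SELECT a.name, b.name AS department
FROM employees a
INNER JOIN departments b ON a.dept_id = b.id

Result:
name  | department 
------+------------
Bob   | Finance    
Chris | Operations 
Nate  | Engineering
Iris  | Finance    
Dave  | Finance    
Karen | Engineering
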